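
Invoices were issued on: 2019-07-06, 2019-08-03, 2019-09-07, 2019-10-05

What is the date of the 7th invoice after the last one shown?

All dates are Saturdays, 28, 35, 28 days apart.
Specifically, the 1st Saturday of each month.
1st Saturday of November 2019: 2019-11-02.
December 2019 — 1st Saturday is 2019-12-07.
January 2020 — 1st Saturday is 2020-01-04.
February 2020 — 1st Saturday is 2020-02-01.
March 2020 — 1st Saturday is 2020-03-07.
1st Saturday of April 2020: 2020-04-04.
May 2020 — 1st Saturday is 2020-05-02.

2020-05-02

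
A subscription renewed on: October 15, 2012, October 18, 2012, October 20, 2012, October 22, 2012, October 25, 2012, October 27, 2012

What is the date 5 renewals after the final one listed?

The gap pattern 3, 2, 2, 3, 2 repeats every 3 events.
These are the Mondays, Thursdays and Saturdays of each week.
Next Monday: October 29, 2012.
Next Thursday: November 1, 2012.
Next Saturday: November 3, 2012.
Next Monday: November 5, 2012.
Next Thursday: November 8, 2012.

November 8, 2012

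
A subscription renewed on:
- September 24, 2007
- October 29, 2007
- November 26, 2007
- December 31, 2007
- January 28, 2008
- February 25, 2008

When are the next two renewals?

Every date is a Monday; gaps 35, 28, 35, 28, 28 days.
Each is the last Monday of its month (at least one falls on the 29th or later, ruling out '4th Monday').
Last Monday of March 2008: March 31, 2008.
April 2008 ends with Monday April 28, 2008.

March 31, 2008; April 28, 2008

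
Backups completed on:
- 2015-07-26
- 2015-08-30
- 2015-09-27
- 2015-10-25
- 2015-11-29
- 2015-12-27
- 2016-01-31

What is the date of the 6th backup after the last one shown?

2016-07-31

All Sundays; the gaps (35, 28, 28, 35, 28, 35) vary with month length.
This is the last Sunday of each month.
February 2016 ends with Sunday 2016-02-28.
March 2016 ends with Sunday 2016-03-27.
Last Sunday of April 2016: 2016-04-24.
May 2016 ends with Sunday 2016-05-29.
Last Sunday of June 2016: 2016-06-26.
July 2016 ends with Sunday 2016-07-31.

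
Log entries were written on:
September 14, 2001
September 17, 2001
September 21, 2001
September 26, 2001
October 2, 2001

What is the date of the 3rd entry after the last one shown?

October 26, 2001

The spacing grows by 1 each time: 3, 4, 5, 6 days.
Next gap: 7 days. October 2, 2001 + 7 days = October 9, 2001.
Next gap: 8 days. October 9, 2001 + 8 days = October 17, 2001.
Next gap: 9 days. October 17, 2001 + 9 days = October 26, 2001.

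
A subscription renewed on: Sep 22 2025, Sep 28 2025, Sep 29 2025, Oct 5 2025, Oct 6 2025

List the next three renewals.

Gaps: 6, 1, 6, 1 days — not constant, but cyclic with period 2.
The events fall on every Monday and Sunday.
The following Sunday is Oct 12 2025.
Next Monday: Oct 13 2025.
Next Sunday: Oct 19 2025.

Oct 12 2025, Oct 13 2025, Oct 19 2025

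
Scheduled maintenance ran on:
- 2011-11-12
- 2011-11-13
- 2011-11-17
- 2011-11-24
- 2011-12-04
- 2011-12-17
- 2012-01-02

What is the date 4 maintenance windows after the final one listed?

The spacing grows by 3 each time: 1, 4, 7, 10, 13, 16 days.
Next gap: 19 days. 2012-01-02 + 19 days = 2012-01-21.
Next gap: 22 days. 2012-01-21 + 22 days = 2012-02-12.
Next gap: 25 days. 2012-02-12 + 25 days = 2012-03-08.
Next gap: 28 days. 2012-03-08 + 28 days = 2012-04-05.

2012-04-05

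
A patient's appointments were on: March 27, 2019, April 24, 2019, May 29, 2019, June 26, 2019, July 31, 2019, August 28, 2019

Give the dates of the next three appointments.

September 25, 2019; October 30, 2019; November 27, 2019

All Wednesdays; the gaps (28, 35, 28, 35, 28) vary with month length.
This is the last Wednesday of each month.
Last Wednesday of September 2019: September 25, 2019.
October 2019 ends with Wednesday October 30, 2019.
November 2019 ends with Wednesday November 27, 2019.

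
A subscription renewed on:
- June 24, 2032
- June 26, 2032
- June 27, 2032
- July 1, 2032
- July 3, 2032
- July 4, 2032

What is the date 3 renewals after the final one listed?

Every event lands on a Thursday or Saturday or Sunday (gaps cycle 2, 1, 4, 2, 1).
So the schedule is: every Thursday, Saturday and Sunday.
The following Thursday is July 8, 2032.
Next Saturday: July 10, 2032.
Next Sunday: July 11, 2032.

July 11, 2032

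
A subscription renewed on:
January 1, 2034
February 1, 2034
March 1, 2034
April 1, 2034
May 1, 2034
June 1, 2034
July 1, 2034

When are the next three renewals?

August 1, 2034; September 1, 2034; October 1, 2034

Each date is the 1st; the gaps (31, 28, 31, 30, 31, 30) track the month lengths.
The rule is the 1st of each month.
Next: August 2034 → August 1, 2034.
Next: September 2034 → September 1, 2034.
Next: October 2034 → October 1, 2034.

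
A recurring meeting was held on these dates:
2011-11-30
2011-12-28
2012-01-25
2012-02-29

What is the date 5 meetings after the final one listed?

2012-07-25

All Wednesdays; the gaps (28, 28, 35) vary with month length.
This is the last Wednesday of each month.
March 2012 ends with Wednesday 2012-03-28.
April 2012 ends with Wednesday 2012-04-25.
Last Wednesday of May 2012: 2012-05-30.
June 2012 ends with Wednesday 2012-06-27.
Last Wednesday of July 2012: 2012-07-25.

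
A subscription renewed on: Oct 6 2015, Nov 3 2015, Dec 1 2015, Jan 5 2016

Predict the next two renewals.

Feb 2 2016, Mar 1 2016

Gaps: 28, 28, 35 days — a mix of 28 and 35. Every date is a Tuesday.
Each is the 1st Tuesday of its month.
February 2016 — 1st Tuesday is Feb 2 2016.
March 2016 — 1st Tuesday is Mar 1 2016.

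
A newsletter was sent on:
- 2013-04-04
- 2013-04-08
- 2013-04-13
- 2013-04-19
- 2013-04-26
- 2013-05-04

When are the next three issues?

The spacing grows by 1 each time: 4, 5, 6, 7, 8 days.
Next gap: 9 days. 2013-05-04 + 9 days = 2013-05-13.
Next gap: 10 days. 2013-05-13 + 10 days = 2013-05-23.
Next gap: 11 days. 2013-05-23 + 11 days = 2013-06-03.

2013-05-13, 2013-05-23, 2013-06-03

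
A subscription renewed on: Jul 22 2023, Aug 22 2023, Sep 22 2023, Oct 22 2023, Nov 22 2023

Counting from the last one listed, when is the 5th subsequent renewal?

Each date is the 22nd; the gaps (31, 31, 30, 31) track the month lengths.
The rule is the 22nd of each month.
Next: December 2023 → Dec 22 2023.
January 2024: Jan 22 2024.
Next: February 2024 → Feb 22 2024.
Next: March 2024 → Mar 22 2024.
Next: April 2024 → Apr 22 2024.

Apr 22 2024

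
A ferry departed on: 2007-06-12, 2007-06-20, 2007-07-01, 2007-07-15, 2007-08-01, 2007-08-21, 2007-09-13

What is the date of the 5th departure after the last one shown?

2008-02-20

The spacing grows by 3 each time: 8, 11, 14, 17, 20, 23 days.
Next gap: 26 days. 2007-09-13 + 26 days = 2007-10-09.
Next gap: 29 days. 2007-10-09 + 29 days = 2007-11-07.
Next gap: 32 days. 2007-11-07 + 32 days = 2007-12-09.
Next gap: 35 days. 2007-12-09 + 35 days = 2008-01-13.
Next gap: 38 days. 2008-01-13 + 38 days = 2008-02-20.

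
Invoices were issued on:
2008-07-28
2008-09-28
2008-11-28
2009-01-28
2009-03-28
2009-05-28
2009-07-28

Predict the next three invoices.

2009-09-28, 2009-11-28, 2010-01-28

The day-of-month is always 28 (62, 61, 61, 59, 61, 61 days between events).
So this recurs on the 28th of every 2 months.
September 2009: 2009-09-28.
November 2009: 2009-11-28.
Next: January 2010 → 2010-01-28.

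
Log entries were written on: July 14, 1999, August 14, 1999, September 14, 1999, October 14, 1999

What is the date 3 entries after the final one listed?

Each date is the 14th; the gaps (31, 31, 30) track the month lengths.
The rule is the 14th of each month.
November 1999: November 14, 1999.
Next: December 1999 → December 14, 1999.
Next: January 2000 → January 14, 2000.

January 14, 2000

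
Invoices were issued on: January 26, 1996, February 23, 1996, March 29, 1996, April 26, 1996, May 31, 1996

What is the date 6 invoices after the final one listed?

All Fridays; the gaps (28, 35, 28, 35) vary with month length.
This is the last Friday of each month.
June 1996 ends with Friday June 28, 1996.
July 1996 ends with Friday July 26, 1996.
August 1996 ends with Friday August 30, 1996.
Last Friday of September 1996: September 27, 1996.
Last Friday of October 1996: October 25, 1996.
November 1996 ends with Friday November 29, 1996.

November 29, 1996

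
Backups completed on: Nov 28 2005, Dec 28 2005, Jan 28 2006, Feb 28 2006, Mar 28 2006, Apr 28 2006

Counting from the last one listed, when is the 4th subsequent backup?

Each date is the 28th; the gaps (30, 31, 31, 28, 31) track the month lengths.
The rule is the 28th of each month.
Next: May 2006 → May 28 2006.
Next: June 2006 → Jun 28 2006.
Next: July 2006 → Jul 28 2006.
Next: August 2006 → Aug 28 2006.

Aug 28 2006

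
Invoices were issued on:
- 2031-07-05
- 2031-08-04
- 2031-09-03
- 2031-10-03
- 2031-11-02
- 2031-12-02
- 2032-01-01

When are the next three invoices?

2032-01-31, 2032-03-01, 2032-03-31

Every event comes 30 days after the last (30, 30, 30, 30, 30, 30).
2032-01-01 + 30 days = 2032-01-31.
2032-01-31 + 30 days = 2032-03-01.
2032-03-01 + 30 days = 2032-03-31.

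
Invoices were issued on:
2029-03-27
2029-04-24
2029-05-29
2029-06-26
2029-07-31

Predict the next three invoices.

2029-08-28, 2029-09-25, 2029-10-30

All Tuesdays; the gaps (28, 35, 28, 35) vary with month length.
This is the last Tuesday of each month.
Last Tuesday of August 2029: 2029-08-28.
September 2029 ends with Tuesday 2029-09-25.
October 2029 ends with Tuesday 2029-10-30.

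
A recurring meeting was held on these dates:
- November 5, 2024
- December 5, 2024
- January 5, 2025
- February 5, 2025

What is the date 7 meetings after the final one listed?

Gaps: 30, 31, 31 days — not constant. Every event is on the 5th of the month.
Pattern: the 5th of each month.
March 2025: March 5, 2025.
Next: April 2025 → April 5, 2025.
May 2025: May 5, 2025.
June 2025: June 5, 2025.
July 2025: July 5, 2025.
Next: August 2025 → August 5, 2025.
Next: September 2025 → September 5, 2025.

September 5, 2025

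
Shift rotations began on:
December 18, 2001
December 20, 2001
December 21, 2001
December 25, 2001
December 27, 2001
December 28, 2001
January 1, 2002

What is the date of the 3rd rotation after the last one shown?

Gaps: 2, 1, 4, 2, 1, 4 days — not constant, but cyclic with period 3.
The events fall on every Tuesday, Thursday and Friday.
Next Thursday: January 3, 2002.
The following Friday is January 4, 2002.
Next Tuesday: January 8, 2002.

January 8, 2002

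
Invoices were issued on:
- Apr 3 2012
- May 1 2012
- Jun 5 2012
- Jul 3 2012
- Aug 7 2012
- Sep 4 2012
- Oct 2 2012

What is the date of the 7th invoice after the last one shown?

May 7 2013

All dates are Tuesdays, 28, 35, 28, 35, 28, 28 days apart.
Specifically, the 1st Tuesday of each month.
1st Tuesday of November 2012: Nov 6 2012.
1st Tuesday of December 2012: Dec 4 2012.
January 2013 — 1st Tuesday is Jan 1 2013.
1st Tuesday of February 2013: Feb 5 2013.
March 2013 — 1st Tuesday is Mar 5 2013.
1st Tuesday of April 2013: Apr 2 2013.
1st Tuesday of May 2013: May 7 2013.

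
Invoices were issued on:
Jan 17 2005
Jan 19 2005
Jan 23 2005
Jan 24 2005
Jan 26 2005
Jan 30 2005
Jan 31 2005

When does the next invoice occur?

The gap pattern 2, 4, 1, 2, 4, 1 repeats every 3 events.
These are the Mondays, Wednesdays and Sundays of each week.
Next Wednesday: Feb 2 2005.

Feb 2 2005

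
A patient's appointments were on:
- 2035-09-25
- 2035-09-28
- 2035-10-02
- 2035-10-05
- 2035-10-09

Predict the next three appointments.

2035-10-12, 2035-10-16, 2035-10-19

The gap pattern 3, 4, 3, 4 repeats every 2 events.
These are the Tuesdays and Fridays of each week.
Next Friday: 2035-10-12.
Next Tuesday: 2035-10-16.
Next Friday: 2035-10-19.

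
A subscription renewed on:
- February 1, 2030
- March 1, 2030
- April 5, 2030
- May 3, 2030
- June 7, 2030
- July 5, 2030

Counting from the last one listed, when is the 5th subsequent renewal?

December 6, 2030

Gaps: 28, 35, 28, 35, 28 days — a mix of 28 and 35. Every date is a Friday.
Each is the 1st Friday of its month.
August 2030 — 1st Friday is August 2, 2030.
September 2030 — 1st Friday is September 6, 2030.
1st Friday of October 2030: October 4, 2030.
November 2030 — 1st Friday is November 1, 2030.
1st Friday of December 2030: December 6, 2030.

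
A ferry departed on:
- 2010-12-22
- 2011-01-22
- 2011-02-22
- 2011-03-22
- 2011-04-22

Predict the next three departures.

Each date is the 22nd; the gaps (31, 31, 28, 31) track the month lengths.
The rule is the 22nd of each month.
Next: May 2011 → 2011-05-22.
June 2011: 2011-06-22.
July 2011: 2011-07-22.

2011-05-22, 2011-06-22, 2011-07-22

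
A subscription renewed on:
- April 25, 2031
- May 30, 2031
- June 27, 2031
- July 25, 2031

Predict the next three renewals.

These are Fridays with 35, 28, 28-day gaps.
Each is the final Friday of its month — May 30, 2031 is past the 28th, so '4th Friday' doesn't fit.
Last Friday of August 2031: August 29, 2031.
September 2031 ends with Friday September 26, 2031.
October 2031 ends with Friday October 31, 2031.

August 29, 2031; September 26, 2031; October 31, 2031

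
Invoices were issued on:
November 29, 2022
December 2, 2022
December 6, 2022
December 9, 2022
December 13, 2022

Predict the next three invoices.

December 16, 2022; December 20, 2022; December 23, 2022

Gaps: 3, 4, 3, 4 days — not constant, but cyclic with period 2.
The events fall on every Tuesday and Friday.
The following Friday is December 16, 2022.
Next Tuesday: December 20, 2022.
Next Friday: December 23, 2022.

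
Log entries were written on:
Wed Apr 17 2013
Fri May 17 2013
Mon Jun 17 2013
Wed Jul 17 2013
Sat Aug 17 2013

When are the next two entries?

Tue Sep 17 2013, Thu Oct 17 2013

Each date is the 17th; the gaps (30, 31, 30, 31) track the month lengths.
The rule is the 17th of each month.
September 2013: Tue Sep 17 2013.
October 2013: Thu Oct 17 2013.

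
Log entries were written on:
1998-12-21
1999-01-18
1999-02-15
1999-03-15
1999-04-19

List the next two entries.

All dates are Mondays, 28, 28, 28, 35 days apart.
Specifically, the 3rd Monday of each month.
3rd Monday of May 1999: 1999-05-17.
June 1999 — 3rd Monday is 1999-06-21.

1999-05-17, 1999-06-21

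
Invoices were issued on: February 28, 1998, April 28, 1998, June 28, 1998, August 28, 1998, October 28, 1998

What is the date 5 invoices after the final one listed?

Each date is the 28th; the gaps (59, 61, 61, 61) track the month lengths.
The rule is the 28th of every 2 months.
Next: December 1998 → December 28, 1998.
Next: February 1999 → February 28, 1999.
Next: April 1999 → April 28, 1999.
Next: June 1999 → June 28, 1999.
August 1999: August 28, 1999.

August 28, 1999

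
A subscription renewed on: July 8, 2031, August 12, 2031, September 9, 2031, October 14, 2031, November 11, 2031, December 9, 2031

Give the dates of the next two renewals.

Gaps: 35, 28, 35, 28, 28 days — a mix of 28 and 35. Every date is a Tuesday.
Each is the 2nd Tuesday of its month.
January 2032 — 2nd Tuesday is January 13, 2032.
February 2032 — 2nd Tuesday is February 10, 2032.

January 13, 2032; February 10, 2032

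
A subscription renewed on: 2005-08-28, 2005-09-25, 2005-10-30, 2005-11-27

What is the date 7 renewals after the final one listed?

These are Sundays with 28, 35, 28-day gaps.
Each is the final Sunday of its month — 2005-10-30 is past the 28th, so '4th Sunday' doesn't fit.
Last Sunday of December 2005: 2005-12-25.
Last Sunday of January 2006: 2006-01-29.
February 2006 ends with Sunday 2006-02-26.
March 2006 ends with Sunday 2006-03-26.
Last Sunday of April 2006: 2006-04-30.
May 2006 ends with Sunday 2006-05-28.
Last Sunday of June 2006: 2006-06-25.

2006-06-25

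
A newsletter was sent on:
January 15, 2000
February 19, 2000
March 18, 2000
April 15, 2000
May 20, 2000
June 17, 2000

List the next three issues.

Gaps: 35, 28, 28, 35, 28 days — a mix of 28 and 35. Every date is a Saturday.
Each is the 3rd Saturday of its month.
3rd Saturday of July 2000: July 15, 2000.
August 2000 — 3rd Saturday is August 19, 2000.
3rd Saturday of September 2000: September 16, 2000.

July 15, 2000; August 19, 2000; September 16, 2000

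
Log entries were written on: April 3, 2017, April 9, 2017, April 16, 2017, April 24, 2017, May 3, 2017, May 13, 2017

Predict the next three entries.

May 24, 2017; June 5, 2017; June 18, 2017

Intervals are 6, 7, 8, 9, 10 days — an arithmetic progression with common difference 1.
Next gap: 11 days. May 13, 2017 + 11 days = May 24, 2017.
Next gap: 12 days. May 24, 2017 + 12 days = June 5, 2017.
Next gap: 13 days. June 5, 2017 + 13 days = June 18, 2017.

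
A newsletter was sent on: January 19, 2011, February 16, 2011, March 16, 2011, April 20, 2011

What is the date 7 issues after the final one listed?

Gaps: 28, 28, 35 days — a mix of 28 and 35. Every date is a Wednesday.
Each is the 3rd Wednesday of its month.
3rd Wednesday of May 2011: May 18, 2011.
3rd Wednesday of June 2011: June 15, 2011.
3rd Wednesday of July 2011: July 20, 2011.
August 2011 — 3rd Wednesday is August 17, 2011.
3rd Wednesday of September 2011: September 21, 2011.
October 2011 — 3rd Wednesday is October 19, 2011.
3rd Wednesday of November 2011: November 16, 2011.

November 16, 2011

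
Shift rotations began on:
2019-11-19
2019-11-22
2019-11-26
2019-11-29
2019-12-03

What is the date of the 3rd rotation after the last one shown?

Gaps: 3, 4, 3, 4 days — not constant, but cyclic with period 2.
The events fall on every Tuesday and Friday.
Next Friday: 2019-12-06.
Next Tuesday: 2019-12-10.
Next Friday: 2019-12-13.

2019-12-13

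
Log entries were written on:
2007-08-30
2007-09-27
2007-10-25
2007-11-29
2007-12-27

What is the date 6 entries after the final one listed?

These are Thursdays with 28, 28, 35, 28-day gaps.
Each is the final Thursday of its month — 2007-08-30 is past the 28th, so '4th Thursday' doesn't fit.
January 2008 ends with Thursday 2008-01-31.
February 2008 ends with Thursday 2008-02-28.
March 2008 ends with Thursday 2008-03-27.
Last Thursday of April 2008: 2008-04-24.
May 2008 ends with Thursday 2008-05-29.
Last Thursday of June 2008: 2008-06-26.

2008-06-26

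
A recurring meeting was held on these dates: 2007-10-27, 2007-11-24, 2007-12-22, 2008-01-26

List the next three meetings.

2008-02-23, 2008-03-22, 2008-04-26

Gaps: 28, 28, 35 days — a mix of 28 and 35. Every date is a Saturday.
Each is the 4th Saturday of its month.
4th Saturday of February 2008: 2008-02-23.
March 2008 — 4th Saturday is 2008-03-22.
4th Saturday of April 2008: 2008-04-26.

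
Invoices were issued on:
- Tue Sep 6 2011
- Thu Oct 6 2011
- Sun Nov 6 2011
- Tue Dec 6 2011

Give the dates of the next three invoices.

Each date is the 6th; the gaps (30, 31, 30) track the month lengths.
The rule is the 6th of each month.
January 2012: Fri Jan 6 2012.
February 2012: Mon Feb 6 2012.
March 2012: Tue Mar 6 2012.

Fri Jan 6 2012, Mon Feb 6 2012, Tue Mar 6 2012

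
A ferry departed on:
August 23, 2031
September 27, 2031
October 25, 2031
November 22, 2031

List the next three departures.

These are Saturdays at 28- or 35-day spacing (35, 28, 28).
The pattern: 4th Saturday of the month.
December 2031 — 4th Saturday is December 27, 2031.
January 2032 — 4th Saturday is January 24, 2032.
February 2032 — 4th Saturday is February 28, 2032.

December 27, 2031; January 24, 2032; February 28, 2032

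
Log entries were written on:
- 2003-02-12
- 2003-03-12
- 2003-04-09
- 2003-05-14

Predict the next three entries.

Gaps: 28, 28, 35 days — a mix of 28 and 35. Every date is a Wednesday.
Each is the 2nd Wednesday of its month.
2nd Wednesday of June 2003: 2003-06-11.
2nd Wednesday of July 2003: 2003-07-09.
2nd Wednesday of August 2003: 2003-08-13.

2003-06-11, 2003-07-09, 2003-08-13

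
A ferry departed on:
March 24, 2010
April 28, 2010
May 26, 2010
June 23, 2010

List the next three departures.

Gaps: 35, 28, 28 days — a mix of 28 and 35. Every date is a Wednesday.
Each is the 4th Wednesday of its month.
4th Wednesday of July 2010: July 28, 2010.
August 2010 — 4th Wednesday is August 25, 2010.
September 2010 — 4th Wednesday is September 22, 2010.

July 28, 2010; August 25, 2010; September 22, 2010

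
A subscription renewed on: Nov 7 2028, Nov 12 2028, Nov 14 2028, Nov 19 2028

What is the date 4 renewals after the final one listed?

Dec 3 2028

The gap pattern 5, 2, 5 repeats every 2 events.
These are the Tuesdays and Sundays of each week.
The following Tuesday is Nov 21 2028.
The following Sunday is Nov 26 2028.
The following Tuesday is Nov 28 2028.
The following Sunday is Dec 3 2028.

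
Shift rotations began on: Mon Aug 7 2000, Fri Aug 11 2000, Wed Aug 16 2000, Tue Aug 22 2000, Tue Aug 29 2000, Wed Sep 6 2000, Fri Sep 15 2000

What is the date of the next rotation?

Mon Sep 25 2000

Gaps: 4, 5, 6, 7, 8, 9 days — each gap is 1 larger than the previous one.
Next gap: 10 days. Fri Sep 15 2000 + 10 days = Mon Sep 25 2000.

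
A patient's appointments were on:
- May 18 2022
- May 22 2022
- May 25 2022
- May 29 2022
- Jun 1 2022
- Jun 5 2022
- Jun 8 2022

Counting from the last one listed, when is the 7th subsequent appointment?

Jul 3 2022

Gaps: 4, 3, 4, 3, 4, 3 days — not constant, but cyclic with period 2.
The events fall on every Wednesday and Sunday.
Next Sunday: Jun 12 2022.
The following Wednesday is Jun 15 2022.
The following Sunday is Jun 19 2022.
The following Wednesday is Jun 22 2022.
The following Sunday is Jun 26 2022.
Next Wednesday: Jun 29 2022.
The following Sunday is Jul 3 2022.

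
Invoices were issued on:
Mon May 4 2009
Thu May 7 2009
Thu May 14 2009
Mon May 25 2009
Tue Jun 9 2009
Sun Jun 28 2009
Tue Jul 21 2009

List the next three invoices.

Mon Aug 17 2009, Thu Sep 17 2009, Thu Oct 22 2009

Intervals are 3, 7, 11, 15, 19, 23 days — an arithmetic progression with common difference 4.
Next gap: 27 days. Tue Jul 21 2009 + 27 days = Mon Aug 17 2009.
Next gap: 31 days. Mon Aug 17 2009 + 31 days = Thu Sep 17 2009.
Next gap: 35 days. Thu Sep 17 2009 + 35 days = Thu Oct 22 2009.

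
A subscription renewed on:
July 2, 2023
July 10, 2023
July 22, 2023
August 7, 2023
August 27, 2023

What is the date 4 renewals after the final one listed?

Gaps: 8, 12, 16, 20 days — each gap is 4 larger than the previous one.
Next gap: 24 days. August 27, 2023 + 24 days = September 20, 2023.
Next gap: 28 days. September 20, 2023 + 28 days = October 18, 2023.
Next gap: 32 days. October 18, 2023 + 32 days = November 19, 2023.
Next gap: 36 days. November 19, 2023 + 36 days = December 25, 2023.

December 25, 2023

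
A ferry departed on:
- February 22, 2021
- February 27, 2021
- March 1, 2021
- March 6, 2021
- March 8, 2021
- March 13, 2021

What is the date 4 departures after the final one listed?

March 27, 2021

Gaps: 5, 2, 5, 2, 5 days — not constant, but cyclic with period 2.
The events fall on every Monday and Saturday.
The following Monday is March 15, 2021.
Next Saturday: March 20, 2021.
The following Monday is March 22, 2021.
The following Saturday is March 27, 2021.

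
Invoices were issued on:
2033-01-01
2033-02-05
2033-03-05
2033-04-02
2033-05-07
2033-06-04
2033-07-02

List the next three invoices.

Gaps: 35, 28, 28, 35, 28, 28 days — a mix of 28 and 35. Every date is a Saturday.
Each is the 1st Saturday of its month.
August 2033 — 1st Saturday is 2033-08-06.
1st Saturday of September 2033: 2033-09-03.
October 2033 — 1st Saturday is 2033-10-01.

2033-08-06, 2033-09-03, 2033-10-01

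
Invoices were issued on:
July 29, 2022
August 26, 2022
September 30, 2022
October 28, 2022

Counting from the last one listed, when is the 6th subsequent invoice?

April 28, 2023

All Fridays; the gaps (28, 35, 28) vary with month length.
This is the last Friday of each month.
November 2022 ends with Friday November 25, 2022.
Last Friday of December 2022: December 30, 2022.
January 2023 ends with Friday January 27, 2023.
Last Friday of February 2023: February 24, 2023.
Last Friday of March 2023: March 31, 2023.
April 2023 ends with Friday April 28, 2023.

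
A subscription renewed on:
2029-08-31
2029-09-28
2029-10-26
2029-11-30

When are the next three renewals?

These are Fridays with 28, 28, 35-day gaps.
Each is the final Friday of its month — 2029-08-31 is past the 28th, so '4th Friday' doesn't fit.
December 2029 ends with Friday 2029-12-28.
January 2030 ends with Friday 2030-01-25.
February 2030 ends with Friday 2030-02-22.

2029-12-28, 2030-01-25, 2030-02-22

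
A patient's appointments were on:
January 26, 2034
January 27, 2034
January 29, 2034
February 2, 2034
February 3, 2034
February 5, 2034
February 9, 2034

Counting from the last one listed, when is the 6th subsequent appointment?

February 23, 2034

Every event lands on a Thursday or Friday or Sunday (gaps cycle 1, 2, 4, 1, 2, 4).
So the schedule is: every Thursday, Friday and Sunday.
The following Friday is February 10, 2034.
Next Sunday: February 12, 2034.
Next Thursday: February 16, 2034.
Next Friday: February 17, 2034.
Next Sunday: February 19, 2034.
Next Thursday: February 23, 2034.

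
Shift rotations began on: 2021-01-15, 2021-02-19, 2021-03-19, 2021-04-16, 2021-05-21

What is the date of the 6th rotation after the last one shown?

These are Fridays at 28- or 35-day spacing (35, 28, 28, 35).
The pattern: 3rd Friday of the month.
June 2021 — 3rd Friday is 2021-06-18.
July 2021 — 3rd Friday is 2021-07-16.
August 2021 — 3rd Friday is 2021-08-20.
3rd Friday of September 2021: 2021-09-17.
3rd Friday of October 2021: 2021-10-15.
November 2021 — 3rd Friday is 2021-11-19.

2021-11-19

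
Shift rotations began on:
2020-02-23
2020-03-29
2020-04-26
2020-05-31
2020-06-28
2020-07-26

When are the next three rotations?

2020-08-30, 2020-09-27, 2020-10-25

These are Sundays with 35, 28, 35, 28, 28-day gaps.
Each is the final Sunday of its month — 2020-03-29 is past the 28th, so '4th Sunday' doesn't fit.
August 2020 ends with Sunday 2020-08-30.
Last Sunday of September 2020: 2020-09-27.
October 2020 ends with Sunday 2020-10-25.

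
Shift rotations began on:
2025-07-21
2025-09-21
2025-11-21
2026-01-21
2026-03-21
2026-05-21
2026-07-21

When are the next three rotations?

Each date is the 21st; the gaps (62, 61, 61, 59, 61, 61) track the month lengths.
The rule is the 21st of every 2 months.
September 2026: 2026-09-21.
Next: November 2026 → 2026-11-21.
Next: January 2027 → 2027-01-21.

2026-09-21, 2026-11-21, 2027-01-21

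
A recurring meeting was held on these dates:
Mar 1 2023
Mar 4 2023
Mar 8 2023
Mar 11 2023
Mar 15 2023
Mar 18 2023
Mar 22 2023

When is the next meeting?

The gap pattern 3, 4, 3, 4, 3, 4 repeats every 2 events.
These are the Wednesdays and Saturdays of each week.
The following Saturday is Mar 25 2023.

Mar 25 2023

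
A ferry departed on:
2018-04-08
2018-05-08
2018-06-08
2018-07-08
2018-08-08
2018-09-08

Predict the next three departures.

2018-10-08, 2018-11-08, 2018-12-08

The day-of-month is always 8 (30, 31, 30, 31, 31 days between events).
So this recurs on the 8th of each month.
October 2018: 2018-10-08.
November 2018: 2018-11-08.
December 2018: 2018-12-08.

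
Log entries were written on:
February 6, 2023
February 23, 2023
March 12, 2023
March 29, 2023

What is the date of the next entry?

Every event comes 17 days after the last (17, 17, 17).
March 29, 2023 + 17 days = April 15, 2023.

April 15, 2023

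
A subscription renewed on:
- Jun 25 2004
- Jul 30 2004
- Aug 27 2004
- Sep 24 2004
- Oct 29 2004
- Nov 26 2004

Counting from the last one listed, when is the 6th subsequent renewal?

Every date is a Friday; gaps 35, 28, 28, 35, 28 days.
Each is the last Friday of its month (at least one falls on the 29th or later, ruling out '4th Friday').
Last Friday of December 2004: Dec 31 2004.
Last Friday of January 2005: Jan 28 2005.
Last Friday of February 2005: Feb 25 2005.
Last Friday of March 2005: Mar 25 2005.
Last Friday of April 2005: Apr 29 2005.
Last Friday of May 2005: May 27 2005.

May 27 2005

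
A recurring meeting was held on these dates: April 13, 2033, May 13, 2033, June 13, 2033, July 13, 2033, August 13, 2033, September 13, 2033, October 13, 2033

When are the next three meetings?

November 13, 2033; December 13, 2033; January 13, 2034

Each date is the 13th; the gaps (30, 31, 30, 31, 31, 30) track the month lengths.
The rule is the 13th of each month.
Next: November 2033 → November 13, 2033.
December 2033: December 13, 2033.
Next: January 2034 → January 13, 2034.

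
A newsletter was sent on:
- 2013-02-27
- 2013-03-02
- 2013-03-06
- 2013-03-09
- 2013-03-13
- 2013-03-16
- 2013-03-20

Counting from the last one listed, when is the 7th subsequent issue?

Gaps: 3, 4, 3, 4, 3, 4 days — not constant, but cyclic with period 2.
The events fall on every Wednesday and Saturday.
The following Saturday is 2013-03-23.
Next Wednesday: 2013-03-27.
Next Saturday: 2013-03-30.
Next Wednesday: 2013-04-03.
The following Saturday is 2013-04-06.
The following Wednesday is 2013-04-10.
The following Saturday is 2013-04-13.

2013-04-13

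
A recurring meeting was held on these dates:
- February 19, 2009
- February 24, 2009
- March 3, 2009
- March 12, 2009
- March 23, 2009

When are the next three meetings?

April 5, 2009; April 20, 2009; May 7, 2009

Gaps: 5, 7, 9, 11 days — each gap is 2 larger than the previous one.
Next gap: 13 days. March 23, 2009 + 13 days = April 5, 2009.
Next gap: 15 days. April 5, 2009 + 15 days = April 20, 2009.
Next gap: 17 days. April 20, 2009 + 17 days = May 7, 2009.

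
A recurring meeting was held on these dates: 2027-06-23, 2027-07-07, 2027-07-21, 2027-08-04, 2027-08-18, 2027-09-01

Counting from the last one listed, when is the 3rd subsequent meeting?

2027-10-13

The spacing is 14, 14, 14, 14, 14 days — always 14 days.
2027-09-01 + 14 days = 2027-09-15.
2027-09-15 + 14 days = 2027-09-29.
2027-09-29 + 14 days = 2027-10-13.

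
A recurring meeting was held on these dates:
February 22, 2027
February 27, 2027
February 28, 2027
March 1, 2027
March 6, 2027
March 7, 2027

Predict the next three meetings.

March 8, 2027; March 13, 2027; March 14, 2027

The gap pattern 5, 1, 1, 5, 1 repeats every 3 events.
These are the Mondays, Saturdays and Sundays of each week.
The following Monday is March 8, 2027.
Next Saturday: March 13, 2027.
The following Sunday is March 14, 2027.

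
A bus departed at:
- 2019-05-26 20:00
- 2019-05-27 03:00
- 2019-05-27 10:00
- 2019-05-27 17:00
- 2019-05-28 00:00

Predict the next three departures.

The interval is a steady 7 hours (7, 7, 7, 7).
2019-05-28 00:00 + 7 h = 2019-05-28 07:00.
2019-05-28 07:00 + 7 h = 2019-05-28 14:00.
2019-05-28 14:00 + 7 h = 2019-05-28 21:00.

2019-05-28 07:00, 2019-05-28 14:00, 2019-05-28 21:00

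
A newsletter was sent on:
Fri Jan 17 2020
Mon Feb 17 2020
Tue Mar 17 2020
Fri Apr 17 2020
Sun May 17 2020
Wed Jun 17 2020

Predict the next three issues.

Fri Jul 17 2020, Mon Aug 17 2020, Thu Sep 17 2020

The day-of-month is always 17 (31, 29, 31, 30, 31 days between events).
So this recurs on the 17th of each month.
July 2020: Fri Jul 17 2020.
August 2020: Mon Aug 17 2020.
Next: September 2020 → Thu Sep 17 2020.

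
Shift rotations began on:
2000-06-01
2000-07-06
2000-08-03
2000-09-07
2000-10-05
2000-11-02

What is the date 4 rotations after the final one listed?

2001-03-01

These are Thursdays at 28- or 35-day spacing (35, 28, 35, 28, 28).
The pattern: 1st Thursday of the month.
1st Thursday of December 2000: 2000-12-07.
January 2001 — 1st Thursday is 2001-01-04.
February 2001 — 1st Thursday is 2001-02-01.
1st Thursday of March 2001: 2001-03-01.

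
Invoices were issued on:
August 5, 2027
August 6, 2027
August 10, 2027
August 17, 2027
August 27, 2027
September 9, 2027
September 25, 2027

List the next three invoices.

Intervals are 1, 4, 7, 10, 13, 16 days — an arithmetic progression with common difference 3.
Next gap: 19 days. September 25, 2027 + 19 days = October 14, 2027.
Next gap: 22 days. October 14, 2027 + 22 days = November 5, 2027.
Next gap: 25 days. November 5, 2027 + 25 days = November 30, 2027.

October 14, 2027; November 5, 2027; November 30, 2027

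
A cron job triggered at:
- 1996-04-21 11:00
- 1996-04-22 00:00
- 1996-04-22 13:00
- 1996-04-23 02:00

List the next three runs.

The interval is a steady 13 hours (13, 13, 13).
1996-04-23 02:00 + 13 h = 1996-04-23 15:00.
1996-04-23 15:00 + 13 h = 1996-04-24 04:00.
1996-04-24 04:00 + 13 h = 1996-04-24 17:00.

1996-04-23 15:00, 1996-04-24 04:00, 1996-04-24 17:00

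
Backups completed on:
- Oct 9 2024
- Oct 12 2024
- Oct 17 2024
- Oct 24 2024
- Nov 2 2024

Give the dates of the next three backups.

Nov 13 2024, Nov 26 2024, Dec 11 2024

The spacing grows by 2 each time: 3, 5, 7, 9 days.
Next gap: 11 days. Nov 2 2024 + 11 days = Nov 13 2024.
Next gap: 13 days. Nov 13 2024 + 13 days = Nov 26 2024.
Next gap: 15 days. Nov 26 2024 + 15 days = Dec 11 2024.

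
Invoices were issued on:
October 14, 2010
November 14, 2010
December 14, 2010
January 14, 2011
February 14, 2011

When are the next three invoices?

Each date is the 14th; the gaps (31, 30, 31, 31) track the month lengths.
The rule is the 14th of each month.
Next: March 2011 → March 14, 2011.
Next: April 2011 → April 14, 2011.
Next: May 2011 → May 14, 2011.

March 14, 2011; April 14, 2011; May 14, 2011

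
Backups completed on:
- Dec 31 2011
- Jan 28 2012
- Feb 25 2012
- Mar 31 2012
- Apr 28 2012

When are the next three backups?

Every date is a Saturday; gaps 28, 28, 35, 28 days.
Each is the last Saturday of its month (at least one falls on the 29th or later, ruling out '4th Saturday').
May 2012 ends with Saturday May 26 2012.
June 2012 ends with Saturday Jun 30 2012.
Last Saturday of July 2012: Jul 28 2012.

May 26 2012, Jun 30 2012, Jul 28 2012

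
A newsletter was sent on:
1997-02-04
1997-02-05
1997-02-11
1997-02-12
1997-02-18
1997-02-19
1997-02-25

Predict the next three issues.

1997-02-26, 1997-03-04, 1997-03-05

The gap pattern 1, 6, 1, 6, 1, 6 repeats every 2 events.
These are the Tuesdays and Wednesdays of each week.
The following Wednesday is 1997-02-26.
The following Tuesday is 1997-03-04.
Next Wednesday: 1997-03-05.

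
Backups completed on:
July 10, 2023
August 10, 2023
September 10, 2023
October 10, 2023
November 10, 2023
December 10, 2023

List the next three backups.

January 10, 2024; February 10, 2024; March 10, 2024

The day-of-month is always 10 (31, 31, 30, 31, 30 days between events).
So this recurs on the 10th of each month.
Next: January 2024 → January 10, 2024.
Next: February 2024 → February 10, 2024.
March 2024: March 10, 2024.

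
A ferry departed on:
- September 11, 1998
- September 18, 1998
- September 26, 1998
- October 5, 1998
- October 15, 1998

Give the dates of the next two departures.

October 26, 1998; November 7, 1998

Intervals are 7, 8, 9, 10 days — an arithmetic progression with common difference 1.
Next gap: 11 days. October 15, 1998 + 11 days = October 26, 1998.
Next gap: 12 days. October 26, 1998 + 12 days = November 7, 1998.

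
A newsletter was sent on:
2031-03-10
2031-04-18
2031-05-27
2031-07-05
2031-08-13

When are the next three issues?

Gaps between consecutive events: 39, 39, 39, 39 days — a constant 39-day interval.
2031-08-13 + 39 days = 2031-09-21.
2031-09-21 + 39 days = 2031-10-30.
2031-10-30 + 39 days = 2031-12-08.

2031-09-21, 2031-10-30, 2031-12-08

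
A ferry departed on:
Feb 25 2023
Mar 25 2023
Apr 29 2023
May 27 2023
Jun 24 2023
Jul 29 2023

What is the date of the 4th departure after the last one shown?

All Saturdays; the gaps (28, 35, 28, 28, 35) vary with month length.
This is the last Saturday of each month.
Last Saturday of August 2023: Aug 26 2023.
September 2023 ends with Saturday Sep 30 2023.
October 2023 ends with Saturday Oct 28 2023.
November 2023 ends with Saturday Nov 25 2023.

Nov 25 2023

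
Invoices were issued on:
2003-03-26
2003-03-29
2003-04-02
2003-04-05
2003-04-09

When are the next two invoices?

2003-04-12, 2003-04-16

Gaps: 3, 4, 3, 4 days — not constant, but cyclic with period 2.
The events fall on every Wednesday and Saturday.
The following Saturday is 2003-04-12.
The following Wednesday is 2003-04-16.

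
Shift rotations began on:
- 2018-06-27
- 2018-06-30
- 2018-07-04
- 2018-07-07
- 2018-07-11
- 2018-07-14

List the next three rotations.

The gap pattern 3, 4, 3, 4, 3 repeats every 2 events.
These are the Wednesdays and Saturdays of each week.
Next Wednesday: 2018-07-18.
The following Saturday is 2018-07-21.
The following Wednesday is 2018-07-25.

2018-07-18, 2018-07-21, 2018-07-25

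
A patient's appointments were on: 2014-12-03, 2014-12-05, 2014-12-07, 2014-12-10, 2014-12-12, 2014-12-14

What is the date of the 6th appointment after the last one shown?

Gaps: 2, 2, 3, 2, 2 days — not constant, but cyclic with period 3.
The events fall on every Wednesday, Friday and Sunday.
Next Wednesday: 2014-12-17.
The following Friday is 2014-12-19.
Next Sunday: 2014-12-21.
The following Wednesday is 2014-12-24.
Next Friday: 2014-12-26.
The following Sunday is 2014-12-28.

2014-12-28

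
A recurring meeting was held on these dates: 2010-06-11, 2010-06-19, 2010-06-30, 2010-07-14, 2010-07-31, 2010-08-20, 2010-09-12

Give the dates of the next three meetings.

2010-10-08, 2010-11-06, 2010-12-08

Gaps: 8, 11, 14, 17, 20, 23 days — each gap is 3 larger than the previous one.
Next gap: 26 days. 2010-09-12 + 26 days = 2010-10-08.
Next gap: 29 days. 2010-10-08 + 29 days = 2010-11-06.
Next gap: 32 days. 2010-11-06 + 32 days = 2010-12-08.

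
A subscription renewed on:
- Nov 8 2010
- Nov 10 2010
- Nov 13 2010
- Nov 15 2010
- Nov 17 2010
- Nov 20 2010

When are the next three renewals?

The gap pattern 2, 3, 2, 2, 3 repeats every 3 events.
These are the Mondays, Wednesdays and Saturdays of each week.
The following Monday is Nov 22 2010.
Next Wednesday: Nov 24 2010.
The following Saturday is Nov 27 2010.

Nov 22 2010, Nov 24 2010, Nov 27 2010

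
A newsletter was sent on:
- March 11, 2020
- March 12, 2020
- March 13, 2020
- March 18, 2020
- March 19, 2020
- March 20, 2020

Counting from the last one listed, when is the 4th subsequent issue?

Gaps: 1, 1, 5, 1, 1 days — not constant, but cyclic with period 3.
The events fall on every Wednesday, Thursday and Friday.
The following Wednesday is March 25, 2020.
Next Thursday: March 26, 2020.
The following Friday is March 27, 2020.
The following Wednesday is April 1, 2020.

April 1, 2020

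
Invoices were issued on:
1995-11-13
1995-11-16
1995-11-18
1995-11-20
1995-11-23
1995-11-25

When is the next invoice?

1995-11-27

Gaps: 3, 2, 2, 3, 2 days — not constant, but cyclic with period 3.
The events fall on every Monday, Thursday and Saturday.
The following Monday is 1995-11-27.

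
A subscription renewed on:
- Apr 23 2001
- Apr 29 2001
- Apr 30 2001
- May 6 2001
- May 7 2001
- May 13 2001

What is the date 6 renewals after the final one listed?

Jun 3 2001

Gaps: 6, 1, 6, 1, 6 days — not constant, but cyclic with period 2.
The events fall on every Monday and Sunday.
Next Monday: May 14 2001.
The following Sunday is May 20 2001.
The following Monday is May 21 2001.
Next Sunday: May 27 2001.
Next Monday: May 28 2001.
Next Sunday: Jun 3 2001.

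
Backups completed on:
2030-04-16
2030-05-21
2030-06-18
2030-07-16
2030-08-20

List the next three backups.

2030-09-17, 2030-10-15, 2030-11-19

Gaps: 35, 28, 28, 35 days — a mix of 28 and 35. Every date is a Tuesday.
Each is the 3rd Tuesday of its month.
September 2030 — 3rd Tuesday is 2030-09-17.
October 2030 — 3rd Tuesday is 2030-10-15.
November 2030 — 3rd Tuesday is 2030-11-19.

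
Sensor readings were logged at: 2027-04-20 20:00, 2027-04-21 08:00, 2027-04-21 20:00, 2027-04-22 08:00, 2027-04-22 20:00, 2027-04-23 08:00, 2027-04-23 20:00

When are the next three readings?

2027-04-24 08:00, 2027-04-24 20:00, 2027-04-25 08:00

Spacing: 12, 12, 12, 12, 12, 12 h — constant 12 h.
2027-04-23 20:00 + 12 h = 2027-04-24 08:00.
2027-04-24 08:00 + 12 h = 2027-04-24 20:00.
2027-04-24 20:00 + 12 h = 2027-04-25 08:00.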